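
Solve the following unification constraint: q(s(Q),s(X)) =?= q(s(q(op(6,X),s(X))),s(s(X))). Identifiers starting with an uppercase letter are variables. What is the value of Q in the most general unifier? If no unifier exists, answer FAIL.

Decompose q/2: s(Q) =?= s(q(op(6,X),s(X))),  s(X) =?= s(s(X)).
Decompose s/1: Q =?= q(op(6,X),s(X)).
Bind Q := q(op(6,X),s(X)); no other remaining equation mentions Q.
Decompose s/1: X =?= s(X).
Occurs check fails: X occurs in s(X); the equation X =?= s(X) has no finite solution.

FAIL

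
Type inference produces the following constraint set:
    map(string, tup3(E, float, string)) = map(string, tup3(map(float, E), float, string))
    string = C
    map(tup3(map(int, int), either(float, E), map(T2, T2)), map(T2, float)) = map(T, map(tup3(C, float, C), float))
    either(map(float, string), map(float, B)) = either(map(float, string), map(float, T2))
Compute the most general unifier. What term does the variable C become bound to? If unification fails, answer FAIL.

FAIL

Decompose map/2: string = string,  tup3(E, float, string) = tup3(map(float, E), float, string).
Delete trivial equation string = string.
Decompose tup3/3: E = map(float, E),  float = float,  string = string.
Occurs check fails: E occurs in map(float, E); the equation E = map(float, E) has no finite solution.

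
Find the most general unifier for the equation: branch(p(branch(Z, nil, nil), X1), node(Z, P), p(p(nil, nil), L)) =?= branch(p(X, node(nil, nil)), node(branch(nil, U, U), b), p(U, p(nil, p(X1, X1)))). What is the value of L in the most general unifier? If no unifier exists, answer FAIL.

p(nil, p(node(nil, nil), node(nil, nil)))

Decompose branch/3: p(branch(Z, nil, nil), X1) =?= p(X, node(nil, nil)),  node(Z, P) =?= node(branch(nil, U, U), b),  p(p(nil, nil), L) =?= p(U, p(nil, p(X1, X1))).
Decompose p/2: branch(Z, nil, nil) =?= X,  X1 =?= node(nil, nil).
Bind X := branch(Z, nil, nil); no other remaining equation mentions X.
Bind X1 := node(nil, nil); substituting into the one remaining equation that mentions X1 gives: p(p(nil, nil), L) =?= p(U, p(nil, p(node(nil, nil), node(nil, nil)))).
Decompose node/2: Z =?= branch(nil, U, U),  P =?= b.
Bind Z := branch(nil, U, U); no other remaining equation mentions Z. Substituting into the earlier binding gives X := branch(branch(nil, U, U), nil, nil).
Bind P := b; no other remaining equation mentions P.
Decompose p/2: p(nil, nil) =?= U,  L =?= p(nil, p(node(nil, nil), node(nil, nil))).
Bind U := p(nil, nil); no other remaining equation mentions U. Substituting into the earlier bindings gives X := branch(branch(nil, p(nil, nil), p(nil, nil)), nil, nil), Z := branch(nil, p(nil, nil), p(nil, nil)).
Bind L := p(nil, p(node(nil, nil), node(nil, nil))).
MGU = { X -> branch(branch(nil, p(nil, nil), p(nil, nil)), nil, nil), X1 -> node(nil, nil), Z -> branch(nil, p(nil, nil), p(nil, nil)), P -> b, U -> p(nil, nil), L -> p(nil, p(node(nil, nil), node(nil, nil))) }, so L -> p(nil, p(node(nil, nil), node(nil, nil))).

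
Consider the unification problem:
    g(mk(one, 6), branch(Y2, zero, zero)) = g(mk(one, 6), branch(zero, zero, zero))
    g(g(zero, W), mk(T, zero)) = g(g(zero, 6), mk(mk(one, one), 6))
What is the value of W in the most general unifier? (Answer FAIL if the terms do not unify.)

FAIL

Decompose g/2: mk(one, 6) = mk(one, 6),  branch(Y2, zero, zero) = branch(zero, zero, zero).
Delete trivial equation mk(one, 6) = mk(one, 6).
Decompose branch/3: Y2 = zero,  zero = zero,  zero = zero.
Bind Y2 := zero; no other remaining equation mentions Y2.
Delete trivial equation zero = zero.
Delete trivial equation zero = zero.
Decompose g/2: g(zero, W) = g(zero, 6),  mk(T, zero) = mk(mk(one, one), 6).
Decompose g/2: zero = zero,  W = 6.
Delete trivial equation zero = zero.
Bind W := 6; no other remaining equation mentions W.
Decompose mk/2: T = mk(one, one),  zero = 6.
Bind T := mk(one, one); no other remaining equation mentions T.
Clash: constants zero and 6 differ; no unifier exists.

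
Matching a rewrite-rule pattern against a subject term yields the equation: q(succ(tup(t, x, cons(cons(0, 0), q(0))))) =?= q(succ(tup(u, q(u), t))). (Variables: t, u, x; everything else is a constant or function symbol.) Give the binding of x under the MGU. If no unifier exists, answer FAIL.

q(cons(cons(0, 0), q(0)))

Decompose q/1: succ(tup(t, x, cons(cons(0, 0), q(0)))) =?= succ(tup(u, q(u), t)).
Decompose succ/1: tup(t, x, cons(cons(0, 0), q(0))) =?= tup(u, q(u), t).
Decompose tup/3: t =?= u,  x =?= q(u),  cons(cons(0, 0), q(0)) =?= t.
Bind t := u; substituting into the one remaining equation that mentions t gives: cons(cons(0, 0), q(0)) =?= u.
Bind x := q(u); no other remaining equation mentions x.
Bind u := cons(cons(0, 0), q(0)). Substituting into the earlier bindings gives t := cons(cons(0, 0), q(0)), x := q(cons(cons(0, 0), q(0))).
MGU = { t -> cons(cons(0, 0), q(0)), x -> q(cons(cons(0, 0), q(0))), u -> cons(cons(0, 0), q(0)) }, so x -> q(cons(cons(0, 0), q(0))).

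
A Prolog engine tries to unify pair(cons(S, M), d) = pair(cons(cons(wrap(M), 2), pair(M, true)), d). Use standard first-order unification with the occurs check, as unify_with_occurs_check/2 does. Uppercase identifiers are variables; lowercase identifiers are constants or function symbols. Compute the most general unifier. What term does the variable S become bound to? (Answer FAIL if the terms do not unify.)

FAIL

Decompose pair/2: cons(S, M) = cons(cons(wrap(M), 2), pair(M, true)),  d = d.
Decompose cons/2: S = cons(wrap(M), 2),  M = pair(M, true).
Bind S := cons(wrap(M), 2); no other remaining equation mentions S.
Occurs check fails: M occurs in pair(M, true); the equation M = pair(M, true) has no finite solution.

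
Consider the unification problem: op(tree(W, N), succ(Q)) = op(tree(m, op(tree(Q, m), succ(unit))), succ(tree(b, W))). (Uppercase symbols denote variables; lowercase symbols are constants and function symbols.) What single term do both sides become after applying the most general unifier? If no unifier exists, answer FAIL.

Decompose op/2: tree(W, N) = tree(m, op(tree(Q, m), succ(unit))),  succ(Q) = succ(tree(b, W)).
Decompose tree/2: W = m,  N = op(tree(Q, m), succ(unit)).
Bind W := m; substituting into the one remaining equation that mentions W gives: succ(Q) = succ(tree(b, m)).
Bind N := op(tree(Q, m), succ(unit)); no other remaining equation mentions N.
Decompose succ/1: Q = tree(b, m).
Bind Q := tree(b, m). Substituting into the earlier binding gives N := op(tree(tree(b, m), m), succ(unit)).
Applying the MGU to either side gives op(tree(m, op(tree(tree(b, m), m), succ(unit))), succ(tree(b, m))).

op(tree(m, op(tree(tree(b, m), m), succ(unit))), succ(tree(b, m)))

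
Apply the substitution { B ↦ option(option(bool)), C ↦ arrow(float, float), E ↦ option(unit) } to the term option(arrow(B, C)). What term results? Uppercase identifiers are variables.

option(arrow(option(option(bool)), arrow(float, float)))

Replace each occurrence of B with option(option(bool)).
Replace each occurrence of C with arrow(float, float).
Result: option(arrow(option(option(bool)), arrow(float, float))).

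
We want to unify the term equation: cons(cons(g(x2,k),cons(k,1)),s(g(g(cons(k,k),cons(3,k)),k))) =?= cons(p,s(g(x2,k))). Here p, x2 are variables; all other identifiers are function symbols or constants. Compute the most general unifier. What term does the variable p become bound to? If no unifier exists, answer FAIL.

Decompose cons/2: cons(g(x2,k),cons(k,1)) =?= p,  s(g(g(cons(k,k),cons(3,k)),k)) =?= s(g(x2,k)).
Bind p := cons(g(x2,k),cons(k,1)); no other remaining equation mentions p.
Decompose s/1: g(g(cons(k,k),cons(3,k)),k) =?= g(x2,k).
Decompose g/2: g(cons(k,k),cons(3,k)) =?= x2,  k =?= k.
Bind x2 := g(cons(k,k),cons(3,k)); no other remaining equation mentions x2. Substituting into the earlier binding gives p := cons(g(g(cons(k,k),cons(3,k)),k),cons(k,1)).
Delete trivial equation k =?= k.
MGU = { p -> cons(g(g(cons(k,k),cons(3,k)),k),cons(k,1)), x2 -> g(cons(k,k),cons(3,k)) }, so p -> cons(g(g(cons(k,k),cons(3,k)),k),cons(k,1)).

cons(g(g(cons(k,k),cons(3,k)),k),cons(k,1))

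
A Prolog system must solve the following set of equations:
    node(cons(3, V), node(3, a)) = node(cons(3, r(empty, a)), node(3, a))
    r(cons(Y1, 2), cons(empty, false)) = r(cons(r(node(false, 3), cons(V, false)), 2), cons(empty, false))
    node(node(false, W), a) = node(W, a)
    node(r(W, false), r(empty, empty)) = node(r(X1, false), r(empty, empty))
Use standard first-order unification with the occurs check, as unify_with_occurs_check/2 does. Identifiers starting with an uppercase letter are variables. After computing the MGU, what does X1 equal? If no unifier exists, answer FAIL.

Decompose node/2: cons(3, V) = cons(3, r(empty, a)),  node(3, a) = node(3, a).
Decompose cons/2: 3 = 3,  V = r(empty, a).
Delete trivial equation 3 = 3.
Bind V := r(empty, a); substituting into the one remaining equation that mentions V gives: r(cons(Y1, 2), cons(empty, false)) = r(cons(r(node(false, 3), cons(r(empty, a), false)), 2), cons(empty, false)).
Delete trivial equation node(3, a) = node(3, a).
Decompose r/2: cons(Y1, 2) = cons(r(node(false, 3), cons(r(empty, a), false)), 2),  cons(empty, false) = cons(empty, false).
Decompose cons/2: Y1 = r(node(false, 3), cons(r(empty, a), false)),  2 = 2.
Bind Y1 := r(node(false, 3), cons(r(empty, a), false)); no other remaining equation mentions Y1.
Delete trivial equation 2 = 2.
Delete trivial equation cons(empty, false) = cons(empty, false).
Decompose node/2: node(false, W) = W,  a = a.
Occurs check fails: W occurs in node(false, W); the equation W = node(false, W) has no finite solution.

FAIL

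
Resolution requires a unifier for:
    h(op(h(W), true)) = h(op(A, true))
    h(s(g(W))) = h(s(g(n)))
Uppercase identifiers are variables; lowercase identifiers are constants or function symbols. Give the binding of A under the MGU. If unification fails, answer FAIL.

Decompose h/1: op(h(W), true) = op(A, true).
Decompose op/2: h(W) = A,  true = true.
Bind A := h(W); no other remaining equation mentions A.
Delete trivial equation true = true.
Decompose h/1: s(g(W)) = s(g(n)).
Decompose s/1: g(W) = g(n).
Decompose g/1: W = n.
Bind W := n. Substituting into the earlier binding gives A := h(n).
MGU = { A -> h(n), W -> n }, so A -> h(n).

h(n)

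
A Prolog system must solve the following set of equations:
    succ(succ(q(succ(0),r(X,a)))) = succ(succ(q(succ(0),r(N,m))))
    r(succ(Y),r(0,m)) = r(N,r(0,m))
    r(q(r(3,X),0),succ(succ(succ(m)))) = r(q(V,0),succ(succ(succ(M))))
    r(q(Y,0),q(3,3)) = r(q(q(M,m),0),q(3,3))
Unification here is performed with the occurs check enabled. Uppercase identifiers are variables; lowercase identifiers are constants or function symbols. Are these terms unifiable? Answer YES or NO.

Decompose succ/1: succ(q(succ(0),r(X,a))) = succ(q(succ(0),r(N,m))).
Decompose succ/1: q(succ(0),r(X,a)) = q(succ(0),r(N,m)).
Decompose q/2: succ(0) = succ(0),  r(X,a) = r(N,m).
Delete trivial equation succ(0) = succ(0).
Decompose r/2: X = N,  a = m.
Bind X := N; substituting into the one remaining equation that mentions X gives: r(q(r(3,N),0),succ(succ(succ(m)))) = r(q(V,0),succ(succ(succ(M)))).
Clash: constants a and m differ; no unifier exists.

NO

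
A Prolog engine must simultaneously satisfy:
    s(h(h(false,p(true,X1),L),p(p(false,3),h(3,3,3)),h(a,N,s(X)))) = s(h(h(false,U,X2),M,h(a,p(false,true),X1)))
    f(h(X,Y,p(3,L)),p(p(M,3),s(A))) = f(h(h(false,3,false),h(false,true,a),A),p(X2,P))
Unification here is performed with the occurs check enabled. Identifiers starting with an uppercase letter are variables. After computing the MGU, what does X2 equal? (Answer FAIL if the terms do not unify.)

p(p(p(false,3),h(3,3,3)),3)

Decompose s/1: h(h(false,p(true,X1),L),p(p(false,3),h(3,3,3)),h(a,N,s(X))) = h(h(false,U,X2),M,h(a,p(false,true),X1)).
Decompose h/3: h(false,p(true,X1),L) = h(false,U,X2),  p(p(false,3),h(3,3,3)) = M,  h(a,N,s(X)) = h(a,p(false,true),X1).
Decompose h/3: false = false,  p(true,X1) = U,  L = X2.
Delete trivial equation false = false.
Bind U := p(true,X1); no other remaining equation mentions U.
Bind L := X2; substituting into the one remaining equation that mentions L gives: f(h(X,Y,p(3,X2)),p(p(M,3),s(A))) = f(h(h(false,3,false),h(false,true,a),A),p(X2,P)).
Bind M := p(p(false,3),h(3,3,3)); substituting into the one remaining equation that mentions M gives: f(h(X,Y,p(3,X2)),p(p(p(p(false,3),h(3,3,3)),3),s(A))) = f(h(h(false,3,false),h(false,true,a),A),p(X2,P)).
Decompose h/3: a = a,  N = p(false,true),  s(X) = X1.
Delete trivial equation a = a.
Bind N := p(false,true); no other remaining equation mentions N.
Bind X1 := s(X); no other remaining equation mentions X1. Substituting into the earlier binding gives U := p(true,s(X)).
Decompose f/2: h(X,Y,p(3,X2)) = h(h(false,3,false),h(false,true,a),A),  p(p(p(p(false,3),h(3,3,3)),3),s(A)) = p(X2,P).
Decompose h/3: X = h(false,3,false),  Y = h(false,true,a),  p(3,X2) = A.
Bind X := h(false,3,false); no other remaining equation mentions X. Substituting into the earlier bindings gives U := p(true,s(h(false,3,false))), X1 := s(h(false,3,false)).
Bind Y := h(false,true,a); no other remaining equation mentions Y.
Bind A := p(3,X2); substituting into the remaining equation gives: p(p(p(p(false,3),h(3,3,3)),3),s(p(3,X2))) = p(X2,P).
Decompose p/2: p(p(p(false,3),h(3,3,3)),3) = X2,  s(p(3,X2)) = P.
Bind X2 := p(p(p(false,3),h(3,3,3)),3); substituting into the remaining equation gives: s(p(3,p(p(p(false,3),h(3,3,3)),3))) = P. Substituting into the earlier bindings gives L := p(p(p(false,3),h(3,3,3)),3), A := p(3,p(p(p(false,3),h(3,3,3)),3)).
Bind P := s(p(3,p(p(p(false,3),h(3,3,3)),3))).
MGU = { U ↦ p(true,s(h(false,3,false))), L ↦ p(p(p(false,3),h(3,3,3)),3), M ↦ p(p(false,3),h(3,3,3)), N ↦ p(false,true), X1 ↦ s(h(false,3,false)), X ↦ h(false,3,false), Y ↦ h(false,true,a), A ↦ p(3,p(p(p(false,3),h(3,3,3)),3)), X2 ↦ p(p(p(false,3),h(3,3,3)),3), P ↦ s(p(3,p(p(p(false,3),h(3,3,3)),3))) }, so X2 ↦ p(p(p(false,3),h(3,3,3)),3).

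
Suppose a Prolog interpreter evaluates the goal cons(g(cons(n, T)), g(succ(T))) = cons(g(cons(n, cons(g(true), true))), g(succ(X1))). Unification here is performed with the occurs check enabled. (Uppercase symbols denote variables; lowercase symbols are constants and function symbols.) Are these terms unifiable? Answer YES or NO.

Decompose cons/2: g(cons(n, T)) = g(cons(n, cons(g(true), true))),  g(succ(T)) = g(succ(X1)).
Decompose g/1: cons(n, T) = cons(n, cons(g(true), true)).
Decompose cons/2: n = n,  T = cons(g(true), true).
Delete trivial equation n = n.
Bind T := cons(g(true), true); substituting into the remaining equation gives: g(succ(cons(g(true), true))) = g(succ(X1)).
Decompose g/1: succ(cons(g(true), true)) = succ(X1).
Decompose succ/1: cons(g(true), true) = X1.
Bind X1 := cons(g(true), true).
No equations remain and no clash or occurs-check failure arose, so a unifier exists.

YES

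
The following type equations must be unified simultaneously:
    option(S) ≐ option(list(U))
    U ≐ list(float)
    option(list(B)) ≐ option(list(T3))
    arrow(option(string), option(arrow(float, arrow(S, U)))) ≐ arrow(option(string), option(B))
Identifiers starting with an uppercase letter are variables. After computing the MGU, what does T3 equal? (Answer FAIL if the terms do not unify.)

Decompose option/1: S ≐ list(U).
Bind S := list(U); substituting into the one remaining equation that mentions S gives: arrow(option(string), option(arrow(float, arrow(list(U), U)))) ≐ arrow(option(string), option(B)).
Bind U := list(float); substituting into the one remaining equation that mentions U gives: arrow(option(string), option(arrow(float, arrow(list(list(float)), list(float))))) ≐ arrow(option(string), option(B)). Substituting into the earlier binding gives S := list(list(float)).
Decompose option/1: list(B) ≐ list(T3).
Decompose list/1: B ≐ T3.
Bind B := T3; substituting into the remaining equation gives: arrow(option(string), option(arrow(float, arrow(list(list(float)), list(float))))) ≐ arrow(option(string), option(T3)).
Decompose arrow/2: option(string) ≐ option(string),  option(arrow(float, arrow(list(list(float)), list(float)))) ≐ option(T3).
Delete trivial equation option(string) ≐ option(string).
Decompose option/1: arrow(float, arrow(list(list(float)), list(float))) ≐ T3.
Bind T3 := arrow(float, arrow(list(list(float)), list(float))). Substituting into the earlier binding gives B := arrow(float, arrow(list(list(float)), list(float))).
MGU = { S := list(list(float)), U := list(float), B := arrow(float, arrow(list(list(float)), list(float))), T3 := arrow(float, arrow(list(list(float)), list(float))) }, so T3 := arrow(float, arrow(list(list(float)), list(float))).

arrow(float, arrow(list(list(float)), list(float)))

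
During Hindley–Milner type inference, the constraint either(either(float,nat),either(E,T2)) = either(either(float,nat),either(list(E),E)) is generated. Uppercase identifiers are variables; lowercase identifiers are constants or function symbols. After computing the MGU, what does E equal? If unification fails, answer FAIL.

Decompose either/2: either(float,nat) = either(float,nat),  either(E,T2) = either(list(E),E).
Delete trivial equation either(float,nat) = either(float,nat).
Decompose either/2: E = list(E),  T2 = E.
Occurs check fails: E occurs in list(E); the equation E = list(E) has no finite solution.

FAIL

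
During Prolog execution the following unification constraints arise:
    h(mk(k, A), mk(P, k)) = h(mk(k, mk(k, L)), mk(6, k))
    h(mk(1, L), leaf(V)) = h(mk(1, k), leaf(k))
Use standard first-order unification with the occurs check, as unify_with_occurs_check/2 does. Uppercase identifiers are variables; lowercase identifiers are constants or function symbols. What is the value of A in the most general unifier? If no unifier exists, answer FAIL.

mk(k, k)

Decompose h/2: mk(k, A) = mk(k, mk(k, L)),  mk(P, k) = mk(6, k).
Decompose mk/2: k = k,  A = mk(k, L).
Delete trivial equation k = k.
Bind A := mk(k, L); no other remaining equation mentions A.
Decompose mk/2: P = 6,  k = k.
Bind P := 6; no other remaining equation mentions P.
Delete trivial equation k = k.
Decompose h/2: mk(1, L) = mk(1, k),  leaf(V) = leaf(k).
Decompose mk/2: 1 = 1,  L = k.
Delete trivial equation 1 = 1.
Bind L := k; no other remaining equation mentions L. Substituting into the earlier binding gives A := mk(k, k).
Decompose leaf/1: V = k.
Bind V := k.
MGU = { A -> mk(k, k), P -> 6, L -> k, V -> k }, so A -> mk(k, k).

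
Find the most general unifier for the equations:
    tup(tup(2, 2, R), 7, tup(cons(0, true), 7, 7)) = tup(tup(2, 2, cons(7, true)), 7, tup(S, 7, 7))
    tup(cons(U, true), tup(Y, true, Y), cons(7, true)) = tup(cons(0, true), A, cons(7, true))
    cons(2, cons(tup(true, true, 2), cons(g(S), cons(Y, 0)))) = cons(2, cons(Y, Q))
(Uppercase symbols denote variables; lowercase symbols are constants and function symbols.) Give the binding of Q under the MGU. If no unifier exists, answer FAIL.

Decompose tup/3: tup(2, 2, R) = tup(2, 2, cons(7, true)),  7 = 7,  tup(cons(0, true), 7, 7) = tup(S, 7, 7).
Decompose tup/3: 2 = 2,  2 = 2,  R = cons(7, true).
Delete trivial equation 2 = 2.
Delete trivial equation 2 = 2.
Bind R := cons(7, true); no other remaining equation mentions R.
Delete trivial equation 7 = 7.
Decompose tup/3: cons(0, true) = S,  7 = 7,  7 = 7.
Bind S := cons(0, true); substituting into the one remaining equation that mentions S gives: cons(2, cons(tup(true, true, 2), cons(g(cons(0, true)), cons(Y, 0)))) = cons(2, cons(Y, Q)).
Delete trivial equation 7 = 7.
Delete trivial equation 7 = 7.
Decompose tup/3: cons(U, true) = cons(0, true),  tup(Y, true, Y) = A,  cons(7, true) = cons(7, true).
Decompose cons/2: U = 0,  true = true.
Bind U := 0; no other remaining equation mentions U.
Delete trivial equation true = true.
Bind A := tup(Y, true, Y); no other remaining equation mentions A.
Delete trivial equation cons(7, true) = cons(7, true).
Decompose cons/2: 2 = 2,  cons(tup(true, true, 2), cons(g(cons(0, true)), cons(Y, 0))) = cons(Y, Q).
Delete trivial equation 2 = 2.
Decompose cons/2: tup(true, true, 2) = Y,  cons(g(cons(0, true)), cons(Y, 0)) = Q.
Bind Y := tup(true, true, 2); substituting into the remaining equation gives: cons(g(cons(0, true)), cons(tup(true, true, 2), 0)) = Q. Substituting into the earlier binding gives A := tup(tup(true, true, 2), true, tup(true, true, 2)).
Bind Q := cons(g(cons(0, true)), cons(tup(true, true, 2), 0)).
MGU = { R -> cons(7, true), S -> cons(0, true), U -> 0, A -> tup(tup(true, true, 2), true, tup(true, true, 2)), Y -> tup(true, true, 2), Q -> cons(g(cons(0, true)), cons(tup(true, true, 2), 0)) }, so Q -> cons(g(cons(0, true)), cons(tup(true, true, 2), 0)).

cons(g(cons(0, true)), cons(tup(true, true, 2), 0))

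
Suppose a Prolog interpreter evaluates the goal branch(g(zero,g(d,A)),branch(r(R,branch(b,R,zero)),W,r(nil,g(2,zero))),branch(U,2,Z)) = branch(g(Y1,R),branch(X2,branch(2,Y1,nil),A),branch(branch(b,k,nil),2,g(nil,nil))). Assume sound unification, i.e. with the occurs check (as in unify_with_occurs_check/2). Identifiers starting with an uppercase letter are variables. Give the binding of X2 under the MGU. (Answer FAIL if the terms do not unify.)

r(g(d,r(nil,g(2,zero))),branch(b,g(d,r(nil,g(2,zero))),zero))

Decompose branch/3: g(zero,g(d,A)) = g(Y1,R),  branch(r(R,branch(b,R,zero)),W,r(nil,g(2,zero))) = branch(X2,branch(2,Y1,nil),A),  branch(U,2,Z) = branch(branch(b,k,nil),2,g(nil,nil)).
Decompose g/2: zero = Y1,  g(d,A) = R.
Bind Y1 := zero; substituting into the one remaining equation that mentions Y1 gives: branch(r(R,branch(b,R,zero)),W,r(nil,g(2,zero))) = branch(X2,branch(2,zero,nil),A).
Bind R := g(d,A); substituting into the one remaining equation that mentions R gives: branch(r(g(d,A),branch(b,g(d,A),zero)),W,r(nil,g(2,zero))) = branch(X2,branch(2,zero,nil),A).
Decompose branch/3: r(g(d,A),branch(b,g(d,A),zero)) = X2,  W = branch(2,zero,nil),  r(nil,g(2,zero)) = A.
Bind X2 := r(g(d,A),branch(b,g(d,A),zero)); no other remaining equation mentions X2.
Bind W := branch(2,zero,nil); no other remaining equation mentions W.
Bind A := r(nil,g(2,zero)); no other remaining equation mentions A. Substituting into the earlier bindings gives R := g(d,r(nil,g(2,zero))), X2 := r(g(d,r(nil,g(2,zero))),branch(b,g(d,r(nil,g(2,zero))),zero)).
Decompose branch/3: U = branch(b,k,nil),  2 = 2,  Z = g(nil,nil).
Bind U := branch(b,k,nil); no other remaining equation mentions U.
Delete trivial equation 2 = 2.
Bind Z := g(nil,nil).
MGU = { Y1 -> zero, R -> g(d,r(nil,g(2,zero))), X2 -> r(g(d,r(nil,g(2,zero))),branch(b,g(d,r(nil,g(2,zero))),zero)), W -> branch(2,zero,nil), A -> r(nil,g(2,zero)), U -> branch(b,k,nil), Z -> g(nil,nil) }, so X2 -> r(g(d,r(nil,g(2,zero))),branch(b,g(d,r(nil,g(2,zero))),zero)).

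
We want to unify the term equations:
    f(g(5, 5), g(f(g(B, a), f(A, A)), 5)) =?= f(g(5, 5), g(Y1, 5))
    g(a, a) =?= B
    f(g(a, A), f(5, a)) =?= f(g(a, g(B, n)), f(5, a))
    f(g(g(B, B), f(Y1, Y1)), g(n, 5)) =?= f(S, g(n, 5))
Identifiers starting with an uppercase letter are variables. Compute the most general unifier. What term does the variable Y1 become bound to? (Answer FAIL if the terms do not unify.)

f(g(g(a, a), a), f(g(g(a, a), n), g(g(a, a), n)))

Decompose f/2: g(5, 5) =?= g(5, 5),  g(f(g(B, a), f(A, A)), 5) =?= g(Y1, 5).
Delete trivial equation g(5, 5) =?= g(5, 5).
Decompose g/2: f(g(B, a), f(A, A)) =?= Y1,  5 =?= 5.
Bind Y1 := f(g(B, a), f(A, A)); substituting into the one remaining equation that mentions Y1 gives: f(g(g(B, B), f(f(g(B, a), f(A, A)), f(g(B, a), f(A, A)))), g(n, 5)) =?= f(S, g(n, 5)).
Delete trivial equation 5 =?= 5.
Bind B := g(a, a); substituting into the remaining equations gives: f(g(a, A), f(5, a)) =?= f(g(a, g(g(a, a), n)), f(5, a)),  f(g(g(g(a, a), g(a, a)), f(f(g(g(a, a), a), f(A, A)), f(g(g(a, a), a), f(A, A)))), g(n, 5)) =?= f(S, g(n, 5)). Substituting into the earlier binding gives Y1 := f(g(g(a, a), a), f(A, A)).
Decompose f/2: g(a, A) =?= g(a, g(g(a, a), n)),  f(5, a) =?= f(5, a).
Decompose g/2: a =?= a,  A =?= g(g(a, a), n).
Delete trivial equation a =?= a.
Bind A := g(g(a, a), n); substituting into the one remaining equation that mentions A gives: f(g(g(g(a, a), g(a, a)), f(f(g(g(a, a), a), f(g(g(a, a), n), g(g(a, a), n))), f(g(g(a, a), a), f(g(g(a, a), n), g(g(a, a), n))))), g(n, 5)) =?= f(S, g(n, 5)). Substituting into the earlier binding gives Y1 := f(g(g(a, a), a), f(g(g(a, a), n), g(g(a, a), n))).
Delete trivial equation f(5, a) =?= f(5, a).
Decompose f/2: g(g(g(a, a), g(a, a)), f(f(g(g(a, a), a), f(g(g(a, a), n), g(g(a, a), n))), f(g(g(a, a), a), f(g(g(a, a), n), g(g(a, a), n))))) =?= S,  g(n, 5) =?= g(n, 5).
Bind S := g(g(g(a, a), g(a, a)), f(f(g(g(a, a), a), f(g(g(a, a), n), g(g(a, a), n))), f(g(g(a, a), a), f(g(g(a, a), n), g(g(a, a), n))))); no other remaining equation mentions S.
Delete trivial equation g(n, 5) =?= g(n, 5).
MGU = { Y1 -> f(g(g(a, a), a), f(g(g(a, a), n), g(g(a, a), n))), B -> g(a, a), A -> g(g(a, a), n), S -> g(g(g(a, a), g(a, a)), f(f(g(g(a, a), a), f(g(g(a, a), n), g(g(a, a), n))), f(g(g(a, a), a), f(g(g(a, a), n), g(g(a, a), n))))) }, so Y1 -> f(g(g(a, a), a), f(g(g(a, a), n), g(g(a, a), n))).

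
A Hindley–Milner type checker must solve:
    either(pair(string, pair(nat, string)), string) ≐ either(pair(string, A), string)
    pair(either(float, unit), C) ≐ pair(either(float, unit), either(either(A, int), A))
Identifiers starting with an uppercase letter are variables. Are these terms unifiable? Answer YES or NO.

Decompose either/2: pair(string, pair(nat, string)) ≐ pair(string, A),  string ≐ string.
Decompose pair/2: string ≐ string,  pair(nat, string) ≐ A.
Delete trivial equation string ≐ string.
Bind A := pair(nat, string); substituting into the one remaining equation that mentions A gives: pair(either(float, unit), C) ≐ pair(either(float, unit), either(either(pair(nat, string), int), pair(nat, string))).
Delete trivial equation string ≐ string.
Decompose pair/2: either(float, unit) ≐ either(float, unit),  C ≐ either(either(pair(nat, string), int), pair(nat, string)).
Delete trivial equation either(float, unit) ≐ either(float, unit).
Bind C := either(either(pair(nat, string), int), pair(nat, string)).
No equations remain and no clash or occurs-check failure arose, so a unifier exists.

YES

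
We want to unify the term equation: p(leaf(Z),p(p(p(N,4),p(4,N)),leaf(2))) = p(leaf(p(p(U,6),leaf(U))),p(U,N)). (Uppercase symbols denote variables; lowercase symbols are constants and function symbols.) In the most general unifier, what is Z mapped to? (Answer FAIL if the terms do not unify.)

Decompose p/2: leaf(Z) = leaf(p(p(U,6),leaf(U))),  p(p(p(N,4),p(4,N)),leaf(2)) = p(U,N).
Decompose leaf/1: Z = p(p(U,6),leaf(U)).
Bind Z := p(p(U,6),leaf(U)); no other remaining equation mentions Z.
Decompose p/2: p(p(N,4),p(4,N)) = U,  leaf(2) = N.
Bind U := p(p(N,4),p(4,N)); no other remaining equation mentions U. Substituting into the earlier binding gives Z := p(p(p(p(N,4),p(4,N)),6),leaf(p(p(N,4),p(4,N)))).
Bind N := leaf(2). Substituting into the earlier bindings gives Z := p(p(p(p(leaf(2),4),p(4,leaf(2))),6),leaf(p(p(leaf(2),4),p(4,leaf(2))))), U := p(p(leaf(2),4),p(4,leaf(2))).
MGU = { Z := p(p(p(p(leaf(2),4),p(4,leaf(2))),6),leaf(p(p(leaf(2),4),p(4,leaf(2))))), U := p(p(leaf(2),4),p(4,leaf(2))), N := leaf(2) }, so Z := p(p(p(p(leaf(2),4),p(4,leaf(2))),6),leaf(p(p(leaf(2),4),p(4,leaf(2))))).

p(p(p(p(leaf(2),4),p(4,leaf(2))),6),leaf(p(p(leaf(2),4),p(4,leaf(2)))))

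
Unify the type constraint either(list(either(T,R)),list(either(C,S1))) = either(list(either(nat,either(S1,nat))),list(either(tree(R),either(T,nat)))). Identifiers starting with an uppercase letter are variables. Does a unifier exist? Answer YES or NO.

Decompose either/2: list(either(T,R)) = list(either(nat,either(S1,nat))),  list(either(C,S1)) = list(either(tree(R),either(T,nat))).
Decompose list/1: either(T,R) = either(nat,either(S1,nat)).
Decompose either/2: T = nat,  R = either(S1,nat).
Bind T := nat; substituting into the one remaining equation that mentions T gives: list(either(C,S1)) = list(either(tree(R),either(nat,nat))).
Bind R := either(S1,nat); substituting into the remaining equation gives: list(either(C,S1)) = list(either(tree(either(S1,nat)),either(nat,nat))).
Decompose list/1: either(C,S1) = either(tree(either(S1,nat)),either(nat,nat)).
Decompose either/2: C = tree(either(S1,nat)),  S1 = either(nat,nat).
Bind C := tree(either(S1,nat)); no other remaining equation mentions C.
Bind S1 := either(nat,nat). Substituting into the earlier bindings gives R := either(either(nat,nat),nat), C := tree(either(either(nat,nat),nat)).
No equations remain and no clash or occurs-check failure arose, so a unifier exists.

YES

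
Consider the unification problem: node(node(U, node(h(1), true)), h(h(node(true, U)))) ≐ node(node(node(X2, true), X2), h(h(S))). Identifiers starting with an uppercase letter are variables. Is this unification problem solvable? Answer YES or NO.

Decompose node/2: node(U, node(h(1), true)) ≐ node(node(X2, true), X2),  h(h(node(true, U))) ≐ h(h(S)).
Decompose node/2: U ≐ node(X2, true),  node(h(1), true) ≐ X2.
Bind U := node(X2, true); substituting into the one remaining equation that mentions U gives: h(h(node(true, node(X2, true)))) ≐ h(h(S)).
Bind X2 := node(h(1), true); substituting into the remaining equation gives: h(h(node(true, node(node(h(1), true), true)))) ≐ h(h(S)). Substituting into the earlier binding gives U := node(node(h(1), true), true).
Decompose h/1: h(node(true, node(node(h(1), true), true))) ≐ h(S).
Decompose h/1: node(true, node(node(h(1), true), true)) ≐ S.
Bind S := node(true, node(node(h(1), true), true)).
No equations remain and no clash or occurs-check failure arose, so a unifier exists.

YES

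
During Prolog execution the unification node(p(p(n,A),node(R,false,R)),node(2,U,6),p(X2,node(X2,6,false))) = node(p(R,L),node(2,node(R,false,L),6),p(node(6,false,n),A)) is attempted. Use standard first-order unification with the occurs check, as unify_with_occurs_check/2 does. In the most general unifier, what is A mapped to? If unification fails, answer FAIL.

node(node(6,false,n),6,false)

Decompose node/3: p(p(n,A),node(R,false,R)) = p(R,L),  node(2,U,6) = node(2,node(R,false,L),6),  p(X2,node(X2,6,false)) = p(node(6,false,n),A).
Decompose p/2: p(n,A) = R,  node(R,false,R) = L.
Bind R := p(n,A); substituting into the 2 remaining equations that mention R gives: node(p(n,A),false,p(n,A)) = L,  node(2,U,6) = node(2,node(p(n,A),false,L),6).
Bind L := node(p(n,A),false,p(n,A)); substituting into the one remaining equation that mentions L gives: node(2,U,6) = node(2,node(p(n,A),false,node(p(n,A),false,p(n,A))),6).
Decompose node/3: 2 = 2,  U = node(p(n,A),false,node(p(n,A),false,p(n,A))),  6 = 6.
Delete trivial equation 2 = 2.
Bind U := node(p(n,A),false,node(p(n,A),false,p(n,A))); no other remaining equation mentions U.
Delete trivial equation 6 = 6.
Decompose p/2: X2 = node(6,false,n),  node(X2,6,false) = A.
Bind X2 := node(6,false,n); substituting into the remaining equation gives: node(node(6,false,n),6,false) = A.
Bind A := node(node(6,false,n),6,false). Substituting into the earlier bindings gives R := p(n,node(node(6,false,n),6,false)), L := node(p(n,node(node(6,false,n),6,false)),false,p(n,node(node(6,false,n),6,false))), U := node(p(n,node(node(6,false,n),6,false)),false,node(p(n,node(node(6,false,n),6,false)),false,p(n,node(node(6,false,n),6,false)))).
MGU = { R = p(n,node(node(6,false,n),6,false)), L = node(p(n,node(node(6,false,n),6,false)),false,p(n,node(node(6,false,n),6,false))), U = node(p(n,node(node(6,false,n),6,false)),false,node(p(n,node(node(6,false,n),6,false)),false,p(n,node(node(6,false,n),6,false)))), X2 = node(6,false,n), A = node(node(6,false,n),6,false) }, so A = node(node(6,false,n),6,false).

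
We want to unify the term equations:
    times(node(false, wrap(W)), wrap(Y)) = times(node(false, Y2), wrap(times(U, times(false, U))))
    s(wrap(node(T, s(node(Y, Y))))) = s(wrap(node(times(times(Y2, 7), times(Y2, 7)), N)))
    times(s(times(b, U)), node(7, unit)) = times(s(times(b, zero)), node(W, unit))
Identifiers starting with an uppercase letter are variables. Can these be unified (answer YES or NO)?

Decompose times/2: node(false, wrap(W)) = node(false, Y2),  wrap(Y) = wrap(times(U, times(false, U))).
Decompose node/2: false = false,  wrap(W) = Y2.
Delete trivial equation false = false.
Bind Y2 := wrap(W); substituting into the one remaining equation that mentions Y2 gives: s(wrap(node(T, s(node(Y, Y))))) = s(wrap(node(times(times(wrap(W), 7), times(wrap(W), 7)), N))).
Decompose wrap/1: Y = times(U, times(false, U)).
Bind Y := times(U, times(false, U)); substituting into the one remaining equation that mentions Y gives: s(wrap(node(T, s(node(times(U, times(false, U)), times(U, times(false, U))))))) = s(wrap(node(times(times(wrap(W), 7), times(wrap(W), 7)), N))).
Decompose s/1: wrap(node(T, s(node(times(U, times(false, U)), times(U, times(false, U)))))) = wrap(node(times(times(wrap(W), 7), times(wrap(W), 7)), N)).
Decompose wrap/1: node(T, s(node(times(U, times(false, U)), times(U, times(false, U))))) = node(times(times(wrap(W), 7), times(wrap(W), 7)), N).
Decompose node/2: T = times(times(wrap(W), 7), times(wrap(W), 7)),  s(node(times(U, times(false, U)), times(U, times(false, U)))) = N.
Bind T := times(times(wrap(W), 7), times(wrap(W), 7)); no other remaining equation mentions T.
Bind N := s(node(times(U, times(false, U)), times(U, times(false, U)))); no other remaining equation mentions N.
Decompose times/2: s(times(b, U)) = s(times(b, zero)),  node(7, unit) = node(W, unit).
Decompose s/1: times(b, U) = times(b, zero).
Decompose times/2: b = b,  U = zero.
Delete trivial equation b = b.
Bind U := zero; no other remaining equation mentions U. Substituting into the earlier bindings gives Y := times(zero, times(false, zero)), N := s(node(times(zero, times(false, zero)), times(zero, times(false, zero)))).
Decompose node/2: 7 = W,  unit = unit.
Bind W := 7; no other remaining equation mentions W. Substituting into the earlier bindings gives Y2 := wrap(7), T := times(times(wrap(7), 7), times(wrap(7), 7)).
Delete trivial equation unit = unit.
No equations remain and no clash or occurs-check failure arose, so a unifier exists.

YES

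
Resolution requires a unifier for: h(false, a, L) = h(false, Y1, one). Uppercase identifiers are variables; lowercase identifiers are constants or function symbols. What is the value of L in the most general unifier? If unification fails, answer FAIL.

one

Decompose h/3: false = false,  a = Y1,  L = one.
Delete trivial equation false = false.
Bind Y1 := a; no other remaining equation mentions Y1.
Bind L := one.
MGU = { Y1 -> a, L -> one }, so L -> one.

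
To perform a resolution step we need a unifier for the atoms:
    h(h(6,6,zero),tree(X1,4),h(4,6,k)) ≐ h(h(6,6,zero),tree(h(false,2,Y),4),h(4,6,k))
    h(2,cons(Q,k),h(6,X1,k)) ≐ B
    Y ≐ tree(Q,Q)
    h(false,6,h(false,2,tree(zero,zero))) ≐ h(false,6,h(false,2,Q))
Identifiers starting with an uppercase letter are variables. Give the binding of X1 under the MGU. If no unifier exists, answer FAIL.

h(false,2,tree(tree(zero,zero),tree(zero,zero)))

Decompose h/3: h(6,6,zero) ≐ h(6,6,zero),  tree(X1,4) ≐ tree(h(false,2,Y),4),  h(4,6,k) ≐ h(4,6,k).
Delete trivial equation h(6,6,zero) ≐ h(6,6,zero).
Decompose tree/2: X1 ≐ h(false,2,Y),  4 ≐ 4.
Bind X1 := h(false,2,Y); substituting into the one remaining equation that mentions X1 gives: h(2,cons(Q,k),h(6,h(false,2,Y),k)) ≐ B.
Delete trivial equation 4 ≐ 4.
Delete trivial equation h(4,6,k) ≐ h(4,6,k).
Bind B := h(2,cons(Q,k),h(6,h(false,2,Y),k)); no other remaining equation mentions B.
Bind Y := tree(Q,Q); no other remaining equation mentions Y. Substituting into the earlier bindings gives X1 := h(false,2,tree(Q,Q)), B := h(2,cons(Q,k),h(6,h(false,2,tree(Q,Q)),k)).
Decompose h/3: false ≐ false,  6 ≐ 6,  h(false,2,tree(zero,zero)) ≐ h(false,2,Q).
Delete trivial equation false ≐ false.
Delete trivial equation 6 ≐ 6.
Decompose h/3: false ≐ false,  2 ≐ 2,  tree(zero,zero) ≐ Q.
Delete trivial equation false ≐ false.
Delete trivial equation 2 ≐ 2.
Bind Q := tree(zero,zero). Substituting into the earlier bindings gives X1 := h(false,2,tree(tree(zero,zero),tree(zero,zero))), B := h(2,cons(tree(zero,zero),k),h(6,h(false,2,tree(tree(zero,zero),tree(zero,zero))),k)), Y := tree(tree(zero,zero),tree(zero,zero)).
MGU = { X1 := h(false,2,tree(tree(zero,zero),tree(zero,zero))), B := h(2,cons(tree(zero,zero),k),h(6,h(false,2,tree(tree(zero,zero),tree(zero,zero))),k)), Y := tree(tree(zero,zero),tree(zero,zero)), Q := tree(zero,zero) }, so X1 := h(false,2,tree(tree(zero,zero),tree(zero,zero))).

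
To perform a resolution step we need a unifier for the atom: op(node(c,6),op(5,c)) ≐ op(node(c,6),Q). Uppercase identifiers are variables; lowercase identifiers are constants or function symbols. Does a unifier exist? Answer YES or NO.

YES

Decompose op/2: node(c,6) ≐ node(c,6),  op(5,c) ≐ Q.
Delete trivial equation node(c,6) ≐ node(c,6).
Bind Q := op(5,c).
No equations remain and no clash or occurs-check failure arose, so a unifier exists.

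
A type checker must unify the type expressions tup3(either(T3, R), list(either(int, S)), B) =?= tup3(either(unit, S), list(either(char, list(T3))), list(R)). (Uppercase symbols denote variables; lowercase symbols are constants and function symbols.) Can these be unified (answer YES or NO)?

Decompose tup3/3: either(T3, R) =?= either(unit, S),  list(either(int, S)) =?= list(either(char, list(T3))),  B =?= list(R).
Decompose either/2: T3 =?= unit,  R =?= S.
Bind T3 := unit; substituting into the one remaining equation that mentions T3 gives: list(either(int, S)) =?= list(either(char, list(unit))).
Bind R := S; substituting into the one remaining equation that mentions R gives: B =?= list(S).
Decompose list/1: either(int, S) =?= either(char, list(unit)).
Decompose either/2: int =?= char,  S =?= list(unit).
Clash: constants int and char differ; no unifier exists.

NO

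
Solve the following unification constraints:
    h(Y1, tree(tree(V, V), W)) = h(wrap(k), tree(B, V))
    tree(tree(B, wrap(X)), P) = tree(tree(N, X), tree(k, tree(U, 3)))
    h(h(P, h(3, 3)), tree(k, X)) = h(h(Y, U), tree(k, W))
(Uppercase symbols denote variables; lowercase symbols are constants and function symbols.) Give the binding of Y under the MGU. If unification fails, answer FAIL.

Decompose h/2: Y1 = wrap(k),  tree(tree(V, V), W) = tree(B, V).
Bind Y1 := wrap(k); no other remaining equation mentions Y1.
Decompose tree/2: tree(V, V) = B,  W = V.
Bind B := tree(V, V); substituting into the one remaining equation that mentions B gives: tree(tree(tree(V, V), wrap(X)), P) = tree(tree(N, X), tree(k, tree(U, 3))).
Bind W := V; substituting into the one remaining equation that mentions W gives: h(h(P, h(3, 3)), tree(k, X)) = h(h(Y, U), tree(k, V)).
Decompose tree/2: tree(tree(V, V), wrap(X)) = tree(N, X),  P = tree(k, tree(U, 3)).
Decompose tree/2: tree(V, V) = N,  wrap(X) = X.
Bind N := tree(V, V); no other remaining equation mentions N.
Occurs check fails: X occurs in wrap(X); the equation X = wrap(X) has no finite solution.

FAIL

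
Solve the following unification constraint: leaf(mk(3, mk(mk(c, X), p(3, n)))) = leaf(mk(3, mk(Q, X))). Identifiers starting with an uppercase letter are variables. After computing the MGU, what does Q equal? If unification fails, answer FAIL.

Decompose leaf/1: mk(3, mk(mk(c, X), p(3, n))) = mk(3, mk(Q, X)).
Decompose mk/2: 3 = 3,  mk(mk(c, X), p(3, n)) = mk(Q, X).
Delete trivial equation 3 = 3.
Decompose mk/2: mk(c, X) = Q,  p(3, n) = X.
Bind Q := mk(c, X); no other remaining equation mentions Q.
Bind X := p(3, n). Substituting into the earlier binding gives Q := mk(c, p(3, n)).
MGU = { Q ↦ mk(c, p(3, n)), X ↦ p(3, n) }, so Q ↦ mk(c, p(3, n)).

mk(c, p(3, n))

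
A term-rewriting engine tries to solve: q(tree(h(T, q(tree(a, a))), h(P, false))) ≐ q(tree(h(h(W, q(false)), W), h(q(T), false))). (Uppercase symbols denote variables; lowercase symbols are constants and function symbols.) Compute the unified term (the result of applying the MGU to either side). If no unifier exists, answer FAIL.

Decompose q/1: tree(h(T, q(tree(a, a))), h(P, false)) ≐ tree(h(h(W, q(false)), W), h(q(T), false)).
Decompose tree/2: h(T, q(tree(a, a))) ≐ h(h(W, q(false)), W),  h(P, false) ≐ h(q(T), false).
Decompose h/2: T ≐ h(W, q(false)),  q(tree(a, a)) ≐ W.
Bind T := h(W, q(false)); substituting into the one remaining equation that mentions T gives: h(P, false) ≐ h(q(h(W, q(false))), false).
Bind W := q(tree(a, a)); substituting into the remaining equation gives: h(P, false) ≐ h(q(h(q(tree(a, a)), q(false))), false). Substituting into the earlier binding gives T := h(q(tree(a, a)), q(false)).
Decompose h/2: P ≐ q(h(q(tree(a, a)), q(false))),  false ≐ false.
Bind P := q(h(q(tree(a, a)), q(false))); no other remaining equation mentions P.
Delete trivial equation false ≐ false.
Applying the MGU to either side gives q(tree(h(h(q(tree(a, a)), q(false)), q(tree(a, a))), h(q(h(q(tree(a, a)), q(false))), false))).

q(tree(h(h(q(tree(a, a)), q(false)), q(tree(a, a))), h(q(h(q(tree(a, a)), q(false))), false)))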